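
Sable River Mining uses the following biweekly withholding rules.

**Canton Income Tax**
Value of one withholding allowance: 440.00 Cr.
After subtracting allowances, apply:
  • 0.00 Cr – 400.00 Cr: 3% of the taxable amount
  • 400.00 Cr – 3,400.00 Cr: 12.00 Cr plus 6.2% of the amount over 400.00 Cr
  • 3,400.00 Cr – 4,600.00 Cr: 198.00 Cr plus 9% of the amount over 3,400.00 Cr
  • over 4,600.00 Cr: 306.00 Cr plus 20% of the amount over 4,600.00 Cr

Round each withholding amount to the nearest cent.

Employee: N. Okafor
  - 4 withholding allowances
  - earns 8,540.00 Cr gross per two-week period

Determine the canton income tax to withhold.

Canton Income Tax: taxable = 8,540.00 Cr − 4×440.00 Cr = 6,780.00 Cr
  306.00 Cr + 20% × (6,780.00 Cr − 4,600.00 Cr) = 306.00 Cr + 20% × 2,180.00 Cr = 742.00 Cr

742.00 Cr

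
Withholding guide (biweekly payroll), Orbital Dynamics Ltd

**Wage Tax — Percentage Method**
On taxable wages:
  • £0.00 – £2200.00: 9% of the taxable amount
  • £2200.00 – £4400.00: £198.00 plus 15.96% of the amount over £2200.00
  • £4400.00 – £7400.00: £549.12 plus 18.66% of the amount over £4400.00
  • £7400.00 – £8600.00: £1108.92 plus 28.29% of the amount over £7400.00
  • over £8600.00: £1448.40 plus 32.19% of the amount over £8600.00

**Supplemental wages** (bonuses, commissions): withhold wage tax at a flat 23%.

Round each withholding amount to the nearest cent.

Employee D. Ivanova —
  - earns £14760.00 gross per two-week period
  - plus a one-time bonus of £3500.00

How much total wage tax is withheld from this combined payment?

£4236.30

Wage Tax: taxable = £14760.00
  £1448.40 + 32.19% × (£14760.00 − £8600.00) = £1448.40 + 32.19% × £6160.00 = £3431.30
Supplemental (23% flat on bonus): 23% × £3500.00 = £805.00
Total wage tax: £3431.30 + £805.00 = £4236.30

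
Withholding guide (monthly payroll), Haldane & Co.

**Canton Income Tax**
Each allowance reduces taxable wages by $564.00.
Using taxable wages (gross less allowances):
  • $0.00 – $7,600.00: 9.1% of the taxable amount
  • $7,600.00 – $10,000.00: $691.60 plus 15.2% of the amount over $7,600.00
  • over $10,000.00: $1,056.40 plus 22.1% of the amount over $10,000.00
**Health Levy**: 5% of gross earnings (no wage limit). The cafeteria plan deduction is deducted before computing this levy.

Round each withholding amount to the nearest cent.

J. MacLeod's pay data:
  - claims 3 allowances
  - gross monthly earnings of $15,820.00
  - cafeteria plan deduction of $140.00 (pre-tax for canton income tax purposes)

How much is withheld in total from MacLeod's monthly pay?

$2,721.75

Canton Income Tax: taxable = $15,820.00 − $140.00 − 3×$564.00 = $13,988.00
  $1,056.40 + 22.1% × ($13,988.00 − $10,000.00) = $1,056.40 + 22.1% × $3,988.00 = $1,937.75
Health Levy: 5% × $15,680.00 = $784.00
Total: $1,937.75 + $784.00 = $2,721.75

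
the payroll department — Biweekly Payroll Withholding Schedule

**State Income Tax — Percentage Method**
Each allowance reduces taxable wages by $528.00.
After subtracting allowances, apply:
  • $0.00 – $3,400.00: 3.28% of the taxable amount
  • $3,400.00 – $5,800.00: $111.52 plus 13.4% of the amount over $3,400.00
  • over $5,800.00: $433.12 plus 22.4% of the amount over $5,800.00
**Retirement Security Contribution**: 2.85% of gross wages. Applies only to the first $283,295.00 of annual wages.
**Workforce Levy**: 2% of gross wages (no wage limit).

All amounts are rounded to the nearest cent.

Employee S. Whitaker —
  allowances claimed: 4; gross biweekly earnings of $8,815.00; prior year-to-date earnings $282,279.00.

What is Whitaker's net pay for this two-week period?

$7,974.35

State Income Tax: taxable = $8,815.00 − 4×$528.00 = $6,703.00
  $433.12 + 22.4% × ($6,703.00 − $5,800.00) = $433.12 + 22.4% × $903.00 = $635.39
Retirement Security Contribution: cap $283,295.00 − YTD $282,279.00 = $1,016.00 subject; 2.85% × $1,016.00 = $28.96
Workforce Levy: 2% × $8,815.00 = $176.30
Total withheld: $635.39 + $28.96 + $176.30 = $840.65
Net pay: $8,815.00 − $840.65 = $7,974.35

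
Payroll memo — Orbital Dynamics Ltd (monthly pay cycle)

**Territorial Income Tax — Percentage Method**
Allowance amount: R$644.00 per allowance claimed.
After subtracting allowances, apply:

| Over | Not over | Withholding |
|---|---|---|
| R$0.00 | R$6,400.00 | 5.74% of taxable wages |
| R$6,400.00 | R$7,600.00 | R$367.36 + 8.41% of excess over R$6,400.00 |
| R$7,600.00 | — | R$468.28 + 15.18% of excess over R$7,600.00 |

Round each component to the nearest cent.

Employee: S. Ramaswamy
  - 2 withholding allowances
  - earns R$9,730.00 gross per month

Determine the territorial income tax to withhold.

Territorial Income Tax: taxable = R$9,730.00 − 2×R$644.00 = R$8,442.00
  R$468.28 + 15.18% × (R$8,442.00 − R$7,600.00) = R$468.28 + 15.18% × R$842.00 = R$596.10

R$596.10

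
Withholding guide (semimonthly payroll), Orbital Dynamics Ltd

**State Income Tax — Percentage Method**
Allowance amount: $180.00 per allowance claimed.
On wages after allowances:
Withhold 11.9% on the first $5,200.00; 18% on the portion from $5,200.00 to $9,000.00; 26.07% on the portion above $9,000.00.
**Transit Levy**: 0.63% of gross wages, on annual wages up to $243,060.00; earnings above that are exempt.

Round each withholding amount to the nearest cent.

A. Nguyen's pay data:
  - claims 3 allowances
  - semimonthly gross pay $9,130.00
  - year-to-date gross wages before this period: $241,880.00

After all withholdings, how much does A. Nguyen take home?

$7,893.57

State Income Tax: taxable = $9,130.00 − 3×$180.00 = $8,590.00
  $618.80 + 18% × ($8,590.00 − $5,200.00) = $618.80 + 18% × $3,390.00 = $1,229.00
Transit Levy: cap $243,060.00 − YTD $241,880.00 = $1,180.00 subject; 0.63% × $1,180.00 = $7.43
Total withheld: $1,229.00 + $7.43 = $1,236.43
Net pay: $9,130.00 − $1,236.43 = $7,893.57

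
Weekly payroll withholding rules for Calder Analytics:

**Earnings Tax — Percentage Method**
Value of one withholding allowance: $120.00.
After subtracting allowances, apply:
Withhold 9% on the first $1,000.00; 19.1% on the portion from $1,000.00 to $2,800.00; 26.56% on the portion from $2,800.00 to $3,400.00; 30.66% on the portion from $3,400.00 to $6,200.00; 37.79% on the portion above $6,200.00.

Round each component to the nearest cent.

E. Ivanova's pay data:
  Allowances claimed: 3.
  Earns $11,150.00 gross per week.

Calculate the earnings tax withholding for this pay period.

Earnings Tax: taxable = $11,150.00 − 3×$120.00 = $10,790.00
  $1,451.64 + 37.79% × ($10,790.00 − $6,200.00) = $1,451.64 + 37.79% × $4,590.00 = $3,186.20

$3,186.20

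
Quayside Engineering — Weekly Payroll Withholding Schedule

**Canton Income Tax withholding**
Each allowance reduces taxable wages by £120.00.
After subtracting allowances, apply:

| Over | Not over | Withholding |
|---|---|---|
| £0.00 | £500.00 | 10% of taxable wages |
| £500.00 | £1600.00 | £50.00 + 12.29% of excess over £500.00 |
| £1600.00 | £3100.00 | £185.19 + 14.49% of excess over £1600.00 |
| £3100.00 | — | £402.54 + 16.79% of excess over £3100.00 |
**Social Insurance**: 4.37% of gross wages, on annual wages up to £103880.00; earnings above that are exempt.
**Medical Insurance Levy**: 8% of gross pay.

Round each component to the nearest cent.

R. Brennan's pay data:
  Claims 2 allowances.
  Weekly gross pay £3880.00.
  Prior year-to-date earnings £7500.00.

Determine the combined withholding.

Canton Income Tax: taxable = £3880.00 − 2×£120.00 = £3640.00
  £402.54 + 16.79% × (£3640.00 − £3100.00) = £402.54 + 16.79% × £540.00 = £493.21
Social Insurance: 4.37% × £3880.00 = £169.56
Medical Insurance Levy: 8% × £3880.00 = £310.40
Total: £493.21 + £169.56 + £310.40 = £973.17

£973.17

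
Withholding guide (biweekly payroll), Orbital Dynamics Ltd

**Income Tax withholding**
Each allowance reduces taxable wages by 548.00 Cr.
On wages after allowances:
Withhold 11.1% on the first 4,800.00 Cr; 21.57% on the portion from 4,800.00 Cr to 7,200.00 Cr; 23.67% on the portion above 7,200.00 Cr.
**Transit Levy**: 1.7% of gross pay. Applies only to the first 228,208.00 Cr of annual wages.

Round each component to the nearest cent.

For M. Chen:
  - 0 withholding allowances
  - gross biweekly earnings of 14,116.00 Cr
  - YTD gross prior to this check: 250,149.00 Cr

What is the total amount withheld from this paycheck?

2,687.50 Cr

Income Tax: taxable = 14,116.00 Cr
  1,050.48 Cr + 23.67% × (14,116.00 Cr − 7,200.00 Cr) = 1,050.48 Cr + 23.67% × 6,916.00 Cr = 2,687.50 Cr
Transit Levy: YTD 250,149.00 Cr ≥ cap 228,208.00 Cr → 0.00 Cr
Total: 2,687.50 Cr + 0.00 Cr = 2,687.50 Cr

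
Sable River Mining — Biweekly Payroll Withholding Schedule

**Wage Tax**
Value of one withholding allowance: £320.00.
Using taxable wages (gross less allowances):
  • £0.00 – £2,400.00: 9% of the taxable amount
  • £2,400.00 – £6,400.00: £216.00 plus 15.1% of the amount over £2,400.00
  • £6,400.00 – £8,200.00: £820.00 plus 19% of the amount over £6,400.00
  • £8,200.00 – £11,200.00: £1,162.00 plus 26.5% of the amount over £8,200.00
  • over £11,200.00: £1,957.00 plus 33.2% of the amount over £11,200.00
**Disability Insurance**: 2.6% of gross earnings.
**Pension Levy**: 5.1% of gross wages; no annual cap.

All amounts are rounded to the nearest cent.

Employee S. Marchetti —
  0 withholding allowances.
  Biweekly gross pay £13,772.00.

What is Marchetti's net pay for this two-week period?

£9,900.66

Wage Tax: taxable = £13,772.00
  £1,957.00 + 33.2% × (£13,772.00 − £11,200.00) = £1,957.00 + 33.2% × £2,572.00 = £2,810.90
Disability Insurance: 2.6% × £13,772.00 = £358.07
Pension Levy: 5.1% × £13,772.00 = £702.37
Total withheld: £2,810.90 + £358.07 + £702.37 = £3,871.34
Net pay: £13,772.00 − £3,871.34 = £9,900.66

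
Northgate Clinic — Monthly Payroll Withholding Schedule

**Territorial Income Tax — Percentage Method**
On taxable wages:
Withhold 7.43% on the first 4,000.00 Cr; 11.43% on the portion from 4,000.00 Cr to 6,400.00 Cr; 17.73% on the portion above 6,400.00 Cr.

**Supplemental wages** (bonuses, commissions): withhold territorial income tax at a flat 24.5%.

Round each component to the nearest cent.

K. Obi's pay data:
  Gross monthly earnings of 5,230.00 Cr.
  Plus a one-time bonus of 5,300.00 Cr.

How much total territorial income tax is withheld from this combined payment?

Territorial Income Tax: taxable = 5,230.00 Cr
  297.20 Cr + 11.43% × (5,230.00 Cr − 4,000.00 Cr) = 297.20 Cr + 11.43% × 1,230.00 Cr = 437.79 Cr
Supplemental (24.5% flat on bonus): 24.5% × 5,300.00 Cr = 1,298.50 Cr
Total territorial income tax: 437.79 Cr + 1,298.50 Cr = 1,736.29 Cr

1,736.29 Cr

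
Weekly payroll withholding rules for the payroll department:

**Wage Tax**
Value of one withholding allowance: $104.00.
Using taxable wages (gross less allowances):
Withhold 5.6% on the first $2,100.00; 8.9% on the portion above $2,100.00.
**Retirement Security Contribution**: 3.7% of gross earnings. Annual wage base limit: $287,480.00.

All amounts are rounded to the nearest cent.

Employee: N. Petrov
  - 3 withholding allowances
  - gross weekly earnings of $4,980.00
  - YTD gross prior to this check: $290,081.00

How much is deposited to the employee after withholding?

Wage Tax: taxable = $4,980.00 − 3×$104.00 = $4,668.00
  $117.60 + 8.9% × ($4,668.00 − $2,100.00) = $117.60 + 8.9% × $2,568.00 = $346.15
Retirement Security Contribution: YTD $290,081.00 ≥ cap $287,480.00 → $0.00
Total withheld: $346.15 + $0.00 = $346.15
Net pay: $4,980.00 − $346.15 = $4,633.85

$4,633.85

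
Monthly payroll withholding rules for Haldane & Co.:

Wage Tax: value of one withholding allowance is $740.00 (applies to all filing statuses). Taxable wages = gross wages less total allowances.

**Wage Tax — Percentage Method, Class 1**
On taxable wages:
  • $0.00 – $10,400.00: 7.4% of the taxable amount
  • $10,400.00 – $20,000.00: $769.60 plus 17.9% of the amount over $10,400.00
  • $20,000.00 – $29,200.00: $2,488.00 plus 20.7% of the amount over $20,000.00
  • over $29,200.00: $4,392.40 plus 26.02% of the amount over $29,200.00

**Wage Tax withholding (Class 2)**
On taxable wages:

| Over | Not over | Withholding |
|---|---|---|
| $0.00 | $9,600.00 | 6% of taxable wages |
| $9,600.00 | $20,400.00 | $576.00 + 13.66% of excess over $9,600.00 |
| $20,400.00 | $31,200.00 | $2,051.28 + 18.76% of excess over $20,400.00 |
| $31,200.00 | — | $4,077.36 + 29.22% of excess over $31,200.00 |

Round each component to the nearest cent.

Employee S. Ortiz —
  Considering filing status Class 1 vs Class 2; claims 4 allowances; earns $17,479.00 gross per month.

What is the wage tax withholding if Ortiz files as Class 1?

$1,506.90

Wage Tax (Class 1): taxable = $17,479.00 − 4×$740.00 = $14,519.00
  $769.60 + 17.9% × ($14,519.00 − $10,400.00) = $769.60 + 17.9% × $4,119.00 = $1,506.90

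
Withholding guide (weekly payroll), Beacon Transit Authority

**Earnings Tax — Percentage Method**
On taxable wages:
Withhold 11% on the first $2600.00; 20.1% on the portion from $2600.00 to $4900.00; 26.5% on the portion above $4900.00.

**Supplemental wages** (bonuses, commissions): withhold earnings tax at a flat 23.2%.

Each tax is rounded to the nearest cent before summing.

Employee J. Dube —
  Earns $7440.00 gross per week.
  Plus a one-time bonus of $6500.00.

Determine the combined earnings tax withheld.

$2929.40

Earnings Tax: taxable = $7440.00
  $748.30 + 26.5% × ($7440.00 − $4900.00) = $748.30 + 26.5% × $2540.00 = $1421.40
Supplemental (23.2% flat on bonus): 23.2% × $6500.00 = $1508.00
Total earnings tax: $1421.40 + $1508.00 = $2929.40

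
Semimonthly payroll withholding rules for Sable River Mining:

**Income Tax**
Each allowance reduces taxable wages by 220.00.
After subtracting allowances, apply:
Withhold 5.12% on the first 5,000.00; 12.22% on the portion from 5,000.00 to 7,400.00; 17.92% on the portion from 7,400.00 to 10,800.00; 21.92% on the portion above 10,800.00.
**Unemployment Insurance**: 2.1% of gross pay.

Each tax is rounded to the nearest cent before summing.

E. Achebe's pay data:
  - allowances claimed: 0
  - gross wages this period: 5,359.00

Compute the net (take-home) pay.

4,946.59

Income Tax: taxable = 5,359.00
  256.00 + 12.22% × (5,359.00 − 5,000.00) = 256.00 + 12.22% × 359.00 = 299.87
Unemployment Insurance: 2.1% × 5,359.00 = 112.54
Total withheld: 299.87 + 112.54 = 412.41
Net pay: 5,359.00 − 412.41 = 4,946.59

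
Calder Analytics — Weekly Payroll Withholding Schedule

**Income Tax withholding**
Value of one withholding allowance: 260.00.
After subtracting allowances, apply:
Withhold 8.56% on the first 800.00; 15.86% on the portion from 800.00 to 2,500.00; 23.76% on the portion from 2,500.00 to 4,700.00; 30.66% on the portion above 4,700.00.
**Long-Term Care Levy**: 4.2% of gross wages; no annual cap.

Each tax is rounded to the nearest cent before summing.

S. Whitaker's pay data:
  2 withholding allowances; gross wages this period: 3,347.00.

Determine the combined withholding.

556.37

Income Tax: taxable = 3,347.00 − 2×260.00 = 2,827.00
  338.10 + 23.76% × (2,827.00 − 2,500.00) = 338.10 + 23.76% × 327.00 = 415.80
Long-Term Care Levy: 4.2% × 3,347.00 = 140.57
Total: 415.80 + 140.57 = 556.37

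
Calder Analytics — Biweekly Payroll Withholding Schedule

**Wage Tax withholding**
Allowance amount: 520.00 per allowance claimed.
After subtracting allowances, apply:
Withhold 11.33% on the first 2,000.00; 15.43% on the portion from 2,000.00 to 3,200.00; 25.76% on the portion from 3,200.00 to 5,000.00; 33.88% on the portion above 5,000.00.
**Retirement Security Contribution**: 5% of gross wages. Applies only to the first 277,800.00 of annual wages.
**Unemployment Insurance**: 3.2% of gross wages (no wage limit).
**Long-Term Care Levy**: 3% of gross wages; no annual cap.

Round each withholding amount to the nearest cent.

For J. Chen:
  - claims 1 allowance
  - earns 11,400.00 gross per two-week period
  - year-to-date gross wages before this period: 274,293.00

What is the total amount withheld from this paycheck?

3,749.73

Wage Tax: taxable = 11,400.00 − 1×520.00 = 10,880.00
  875.44 + 33.88% × (10,880.00 − 5,000.00) = 875.44 + 33.88% × 5,880.00 = 2,867.58
Retirement Security Contribution: cap 277,800.00 − YTD 274,293.00 = 3,507.00 subject; 5% × 3,507.00 = 175.35
Unemployment Insurance: 3.2% × 11,400.00 = 364.80
Long-Term Care Levy: 3% × 11,400.00 = 342.00
Total: 2,867.58 + 175.35 + 364.80 + 342.00 = 3,749.73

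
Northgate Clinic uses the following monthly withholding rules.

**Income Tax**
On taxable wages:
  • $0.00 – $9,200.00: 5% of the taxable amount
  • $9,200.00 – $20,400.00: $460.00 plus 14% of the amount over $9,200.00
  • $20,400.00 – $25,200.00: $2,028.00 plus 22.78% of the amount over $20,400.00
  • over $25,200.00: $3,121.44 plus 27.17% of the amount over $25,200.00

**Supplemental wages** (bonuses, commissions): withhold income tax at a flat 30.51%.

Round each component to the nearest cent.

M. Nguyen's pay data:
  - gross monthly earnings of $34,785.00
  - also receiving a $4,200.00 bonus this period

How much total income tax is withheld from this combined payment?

$7,007.10

Income Tax: taxable = $34,785.00
  $3,121.44 + 27.17% × ($34,785.00 − $25,200.00) = $3,121.44 + 27.17% × $9,585.00 = $5,725.68
Supplemental (30.51% flat on bonus): 30.51% × $4,200.00 = $1,281.42
Total income tax: $5,725.68 + $1,281.42 = $7,007.10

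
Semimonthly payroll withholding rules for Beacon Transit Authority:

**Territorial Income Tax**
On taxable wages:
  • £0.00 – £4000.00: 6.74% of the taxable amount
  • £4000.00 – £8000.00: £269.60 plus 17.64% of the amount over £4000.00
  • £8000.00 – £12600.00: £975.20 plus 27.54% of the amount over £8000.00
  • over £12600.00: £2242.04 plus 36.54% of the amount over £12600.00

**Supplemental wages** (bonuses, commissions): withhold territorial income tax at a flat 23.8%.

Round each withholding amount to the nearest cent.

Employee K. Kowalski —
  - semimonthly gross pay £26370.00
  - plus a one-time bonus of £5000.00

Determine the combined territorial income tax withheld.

Territorial Income Tax: taxable = £26370.00
  £2242.04 + 36.54% × (£26370.00 − £12600.00) = £2242.04 + 36.54% × £13770.00 = £7273.60
Supplemental (23.8% flat on bonus): 23.8% × £5000.00 = £1190.00
Total territorial income tax: £7273.60 + £1190.00 = £8463.60

£8463.60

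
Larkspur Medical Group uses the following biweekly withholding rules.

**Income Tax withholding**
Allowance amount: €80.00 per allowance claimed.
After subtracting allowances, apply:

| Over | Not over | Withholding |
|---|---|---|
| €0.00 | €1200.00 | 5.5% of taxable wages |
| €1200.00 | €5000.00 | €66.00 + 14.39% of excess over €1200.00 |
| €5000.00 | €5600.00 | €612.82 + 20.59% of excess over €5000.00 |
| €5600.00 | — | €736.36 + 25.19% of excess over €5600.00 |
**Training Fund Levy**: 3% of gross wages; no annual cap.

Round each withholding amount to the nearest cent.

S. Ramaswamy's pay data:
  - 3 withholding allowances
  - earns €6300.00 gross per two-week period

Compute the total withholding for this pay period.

Income Tax: taxable = €6300.00 − 3×€80.00 = €6060.00
  €736.36 + 25.19% × (€6060.00 − €5600.00) = €736.36 + 25.19% × €460.00 = €852.23
Training Fund Levy: 3% × €6300.00 = €189.00
Total: €852.23 + €189.00 = €1041.23

€1041.23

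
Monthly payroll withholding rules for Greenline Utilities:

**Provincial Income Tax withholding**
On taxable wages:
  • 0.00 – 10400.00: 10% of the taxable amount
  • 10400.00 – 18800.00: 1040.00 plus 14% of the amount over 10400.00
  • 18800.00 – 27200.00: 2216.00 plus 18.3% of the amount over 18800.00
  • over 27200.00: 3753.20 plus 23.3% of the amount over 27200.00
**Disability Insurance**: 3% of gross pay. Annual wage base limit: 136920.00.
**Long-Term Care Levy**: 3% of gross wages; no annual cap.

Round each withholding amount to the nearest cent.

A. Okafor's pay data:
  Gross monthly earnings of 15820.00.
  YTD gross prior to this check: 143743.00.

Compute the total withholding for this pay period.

Provincial Income Tax: taxable = 15820.00
  1040.00 + 14% × (15820.00 − 10400.00) = 1040.00 + 14% × 5420.00 = 1798.80
Disability Insurance: YTD 143743.00 ≥ cap 136920.00 → 0.00
Long-Term Care Levy: 3% × 15820.00 = 474.60
Total: 1798.80 + 0.00 + 474.60 = 2273.40

2273.40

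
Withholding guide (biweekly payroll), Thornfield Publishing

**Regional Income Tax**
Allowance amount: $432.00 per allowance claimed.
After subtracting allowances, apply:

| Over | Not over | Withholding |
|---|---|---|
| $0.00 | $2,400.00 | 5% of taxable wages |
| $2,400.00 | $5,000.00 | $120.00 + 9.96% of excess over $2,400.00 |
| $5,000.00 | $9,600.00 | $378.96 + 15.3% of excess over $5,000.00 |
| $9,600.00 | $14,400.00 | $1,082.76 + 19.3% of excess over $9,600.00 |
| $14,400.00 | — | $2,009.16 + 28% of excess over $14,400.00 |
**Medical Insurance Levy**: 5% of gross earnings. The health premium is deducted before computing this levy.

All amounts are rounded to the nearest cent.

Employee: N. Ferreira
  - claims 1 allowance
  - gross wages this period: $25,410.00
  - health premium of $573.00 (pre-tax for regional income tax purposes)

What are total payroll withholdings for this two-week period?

Regional Income Tax: taxable = $25,410.00 − $573.00 − 1×$432.00 = $24,405.00
  $2,009.16 + 28% × ($24,405.00 − $14,400.00) = $2,009.16 + 28% × $10,005.00 = $4,810.56
Medical Insurance Levy: 5% × $24,837.00 = $1,241.85
Total: $4,810.56 + $1,241.85 = $6,052.41

$6,052.41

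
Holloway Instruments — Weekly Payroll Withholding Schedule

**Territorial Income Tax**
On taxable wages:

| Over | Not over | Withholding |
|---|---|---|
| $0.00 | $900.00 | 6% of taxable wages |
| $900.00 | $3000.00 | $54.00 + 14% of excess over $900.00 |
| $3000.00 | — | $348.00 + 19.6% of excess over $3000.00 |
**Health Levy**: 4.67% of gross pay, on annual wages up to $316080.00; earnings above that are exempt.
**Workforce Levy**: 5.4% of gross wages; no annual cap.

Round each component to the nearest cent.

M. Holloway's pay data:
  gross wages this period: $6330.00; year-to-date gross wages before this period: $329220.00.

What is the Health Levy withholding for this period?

Health Levy: YTD $329220.00 ≥ cap $316080.00 → $0.00

$0.00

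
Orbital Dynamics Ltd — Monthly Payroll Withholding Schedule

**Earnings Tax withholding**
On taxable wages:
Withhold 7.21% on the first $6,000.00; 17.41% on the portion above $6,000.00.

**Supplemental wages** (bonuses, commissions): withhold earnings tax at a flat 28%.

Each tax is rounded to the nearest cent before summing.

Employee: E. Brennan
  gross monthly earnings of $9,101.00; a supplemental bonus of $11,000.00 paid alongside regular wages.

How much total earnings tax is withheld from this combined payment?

Earnings Tax: taxable = $9,101.00
  $432.60 + 17.41% × ($9,101.00 − $6,000.00) = $432.60 + 17.41% × $3,101.00 = $972.48
Supplemental (28% flat on bonus): 28% × $11,000.00 = $3,080.00
Total earnings tax: $972.48 + $3,080.00 = $4,052.48

$4,052.48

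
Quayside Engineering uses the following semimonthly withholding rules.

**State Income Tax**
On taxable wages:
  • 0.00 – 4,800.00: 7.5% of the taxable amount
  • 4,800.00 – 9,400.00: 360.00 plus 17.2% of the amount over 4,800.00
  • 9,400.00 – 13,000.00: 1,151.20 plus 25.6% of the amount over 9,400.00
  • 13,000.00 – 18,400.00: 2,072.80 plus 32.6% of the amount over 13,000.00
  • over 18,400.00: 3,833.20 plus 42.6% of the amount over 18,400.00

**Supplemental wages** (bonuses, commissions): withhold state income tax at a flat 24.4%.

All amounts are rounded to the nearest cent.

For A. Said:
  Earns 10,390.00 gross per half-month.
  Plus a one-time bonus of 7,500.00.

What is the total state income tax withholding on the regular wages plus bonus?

State Income Tax: taxable = 10,390.00
  1,151.20 + 25.6% × (10,390.00 − 9,400.00) = 1,151.20 + 25.6% × 990.00 = 1,404.64
Supplemental (24.4% flat on bonus): 24.4% × 7,500.00 = 1,830.00
Total state income tax: 1,404.64 + 1,830.00 = 3,234.64

3,234.64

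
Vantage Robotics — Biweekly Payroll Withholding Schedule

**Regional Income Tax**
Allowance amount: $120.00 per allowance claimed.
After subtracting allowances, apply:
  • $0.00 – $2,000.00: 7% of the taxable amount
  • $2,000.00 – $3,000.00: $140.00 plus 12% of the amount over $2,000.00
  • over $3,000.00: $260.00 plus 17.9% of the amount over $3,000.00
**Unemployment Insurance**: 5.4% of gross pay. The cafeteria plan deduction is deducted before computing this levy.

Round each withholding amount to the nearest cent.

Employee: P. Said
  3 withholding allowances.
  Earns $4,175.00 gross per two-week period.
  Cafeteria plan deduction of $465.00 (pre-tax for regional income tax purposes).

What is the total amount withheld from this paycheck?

$522.99

Regional Income Tax: taxable = $4,175.00 − $465.00 − 3×$120.00 = $3,350.00
  $260.00 + 17.9% × ($3,350.00 − $3,000.00) = $260.00 + 17.9% × $350.00 = $322.65
Unemployment Insurance: 5.4% × $3,710.00 = $200.34
Total: $322.65 + $200.34 = $522.99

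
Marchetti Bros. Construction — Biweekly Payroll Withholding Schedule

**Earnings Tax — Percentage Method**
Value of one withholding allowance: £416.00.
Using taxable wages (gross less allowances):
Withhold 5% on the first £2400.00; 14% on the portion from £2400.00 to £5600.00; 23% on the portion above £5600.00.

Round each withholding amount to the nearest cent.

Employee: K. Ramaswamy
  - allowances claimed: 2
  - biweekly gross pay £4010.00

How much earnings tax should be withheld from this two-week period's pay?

£228.92

Earnings Tax: taxable = £4010.00 − 2×£416.00 = £3178.00
  £120.00 + 14% × (£3178.00 − £2400.00) = £120.00 + 14% × £778.00 = £228.92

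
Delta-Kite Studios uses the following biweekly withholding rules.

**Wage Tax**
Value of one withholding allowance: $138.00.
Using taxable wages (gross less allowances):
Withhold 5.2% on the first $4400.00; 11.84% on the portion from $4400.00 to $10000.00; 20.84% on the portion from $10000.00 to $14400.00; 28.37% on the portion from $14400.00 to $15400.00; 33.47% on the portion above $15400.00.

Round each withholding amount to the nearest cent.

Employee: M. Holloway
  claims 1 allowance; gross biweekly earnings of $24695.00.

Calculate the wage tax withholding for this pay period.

Wage Tax: taxable = $24695.00 − 1×$138.00 = $24557.00
  $2092.50 + 33.47% × ($24557.00 − $15400.00) = $2092.50 + 33.47% × $9157.00 = $5157.35

$5157.35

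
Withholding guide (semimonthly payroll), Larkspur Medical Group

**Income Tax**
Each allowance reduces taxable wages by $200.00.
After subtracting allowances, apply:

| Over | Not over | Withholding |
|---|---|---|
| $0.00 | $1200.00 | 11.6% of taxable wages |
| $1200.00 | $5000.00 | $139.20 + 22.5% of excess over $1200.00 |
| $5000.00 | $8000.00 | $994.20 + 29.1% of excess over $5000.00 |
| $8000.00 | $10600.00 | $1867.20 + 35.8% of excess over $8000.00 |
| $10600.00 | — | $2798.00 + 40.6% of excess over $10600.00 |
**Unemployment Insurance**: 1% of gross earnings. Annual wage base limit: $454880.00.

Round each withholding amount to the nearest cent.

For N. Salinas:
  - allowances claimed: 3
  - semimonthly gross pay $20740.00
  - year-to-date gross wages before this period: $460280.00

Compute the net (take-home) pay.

$14068.76

Income Tax: taxable = $20740.00 − 3×$200.00 = $20140.00
  $2798.00 + 40.6% × ($20140.00 − $10600.00) = $2798.00 + 40.6% × $9540.00 = $6671.24
Unemployment Insurance: YTD $460280.00 ≥ cap $454880.00 → $0.00
Total withheld: $6671.24 + $0.00 = $6671.24
Net pay: $20740.00 − $6671.24 = $14068.76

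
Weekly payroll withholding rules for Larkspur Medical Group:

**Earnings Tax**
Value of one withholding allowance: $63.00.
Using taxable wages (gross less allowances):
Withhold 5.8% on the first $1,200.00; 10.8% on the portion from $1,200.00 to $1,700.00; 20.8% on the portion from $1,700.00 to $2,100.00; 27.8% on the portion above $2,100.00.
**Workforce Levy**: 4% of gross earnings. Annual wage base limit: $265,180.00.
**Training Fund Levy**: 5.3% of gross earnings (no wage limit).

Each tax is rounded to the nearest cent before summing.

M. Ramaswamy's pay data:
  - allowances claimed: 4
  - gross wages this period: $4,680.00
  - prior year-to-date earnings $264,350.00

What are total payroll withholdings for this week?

$1,135.22

Earnings Tax: taxable = $4,680.00 − 4×$63.00 = $4,428.00
  $206.80 + 27.8% × ($4,428.00 − $2,100.00) = $206.80 + 27.8% × $2,328.00 = $853.98
Workforce Levy: cap $265,180.00 − YTD $264,350.00 = $830.00 subject; 4% × $830.00 = $33.20
Training Fund Levy: 5.3% × $4,680.00 = $248.04
Total: $853.98 + $33.20 + $248.04 = $1,135.22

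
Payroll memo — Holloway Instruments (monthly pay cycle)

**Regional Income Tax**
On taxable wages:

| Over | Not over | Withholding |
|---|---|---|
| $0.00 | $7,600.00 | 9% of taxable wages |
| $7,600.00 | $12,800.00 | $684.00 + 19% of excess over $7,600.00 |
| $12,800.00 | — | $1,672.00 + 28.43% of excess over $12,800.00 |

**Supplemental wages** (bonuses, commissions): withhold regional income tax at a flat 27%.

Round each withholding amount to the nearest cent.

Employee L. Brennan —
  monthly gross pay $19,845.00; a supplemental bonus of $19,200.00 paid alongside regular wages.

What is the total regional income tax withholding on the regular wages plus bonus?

$8,858.89

Regional Income Tax: taxable = $19,845.00
  $1,672.00 + 28.43% × ($19,845.00 − $12,800.00) = $1,672.00 + 28.43% × $7,045.00 = $3,674.89
Supplemental (27% flat on bonus): 27% × $19,200.00 = $5,184.00
Total regional income tax: $3,674.89 + $5,184.00 = $8,858.89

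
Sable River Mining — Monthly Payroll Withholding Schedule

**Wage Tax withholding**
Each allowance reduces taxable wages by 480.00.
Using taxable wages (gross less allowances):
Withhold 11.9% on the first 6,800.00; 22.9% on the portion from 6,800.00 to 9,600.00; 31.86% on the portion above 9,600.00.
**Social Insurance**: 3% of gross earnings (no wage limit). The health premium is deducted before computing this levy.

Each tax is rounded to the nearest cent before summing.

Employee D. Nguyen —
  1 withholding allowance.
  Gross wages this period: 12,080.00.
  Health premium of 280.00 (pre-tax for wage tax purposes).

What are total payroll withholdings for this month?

2,352.39

Wage Tax: taxable = 12,080.00 − 280.00 − 1×480.00 = 11,320.00
  1,450.40 + 31.86% × (11,320.00 − 9,600.00) = 1,450.40 + 31.86% × 1,720.00 = 1,998.39
Social Insurance: 3% × 11,800.00 = 354.00
Total: 1,998.39 + 354.00 = 2,352.39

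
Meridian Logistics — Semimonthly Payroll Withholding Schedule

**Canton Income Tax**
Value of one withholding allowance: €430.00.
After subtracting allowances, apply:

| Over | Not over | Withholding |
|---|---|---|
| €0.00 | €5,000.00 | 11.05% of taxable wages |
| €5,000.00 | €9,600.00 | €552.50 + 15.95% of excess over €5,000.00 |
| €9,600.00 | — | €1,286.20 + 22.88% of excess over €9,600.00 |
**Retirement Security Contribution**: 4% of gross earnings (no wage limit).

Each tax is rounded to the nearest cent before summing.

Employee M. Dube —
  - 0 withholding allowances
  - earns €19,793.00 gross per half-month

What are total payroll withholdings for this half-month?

€4,410.08

Canton Income Tax: taxable = €19,793.00
  €1,286.20 + 22.88% × (€19,793.00 − €9,600.00) = €1,286.20 + 22.88% × €10,193.00 = €3,618.36
Retirement Security Contribution: 4% × €19,793.00 = €791.72
Total: €3,618.36 + €791.72 = €4,410.08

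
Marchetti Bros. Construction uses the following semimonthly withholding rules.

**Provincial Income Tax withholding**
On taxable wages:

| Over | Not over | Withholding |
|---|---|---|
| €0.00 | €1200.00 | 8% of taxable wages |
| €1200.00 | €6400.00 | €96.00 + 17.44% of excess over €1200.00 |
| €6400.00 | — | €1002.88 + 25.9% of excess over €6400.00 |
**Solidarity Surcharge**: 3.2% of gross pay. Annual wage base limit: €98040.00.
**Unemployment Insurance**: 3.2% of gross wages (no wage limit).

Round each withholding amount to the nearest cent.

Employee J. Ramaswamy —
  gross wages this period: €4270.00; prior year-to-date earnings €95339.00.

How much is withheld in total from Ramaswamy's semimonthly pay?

€854.48

Provincial Income Tax: taxable = €4270.00
  €96.00 + 17.44% × (€4270.00 − €1200.00) = €96.00 + 17.44% × €3070.00 = €631.41
Solidarity Surcharge: cap €98040.00 − YTD €95339.00 = €2701.00 subject; 3.2% × €2701.00 = €86.43
Unemployment Insurance: 3.2% × €4270.00 = €136.64
Total: €631.41 + €86.43 + €136.64 = €854.48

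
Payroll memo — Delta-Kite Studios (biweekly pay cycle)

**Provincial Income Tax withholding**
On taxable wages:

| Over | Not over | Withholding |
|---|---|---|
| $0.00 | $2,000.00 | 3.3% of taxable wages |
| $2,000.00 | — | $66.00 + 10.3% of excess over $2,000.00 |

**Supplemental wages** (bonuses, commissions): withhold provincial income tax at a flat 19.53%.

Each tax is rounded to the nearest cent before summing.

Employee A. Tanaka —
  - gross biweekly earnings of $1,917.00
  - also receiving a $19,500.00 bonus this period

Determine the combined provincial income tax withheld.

Provincial Income Tax: taxable = $1,917.00
  3.3% × $1,917.00 = $63.26
Supplemental (19.53% flat on bonus): 19.53% × $19,500.00 = $3,808.35
Total provincial income tax: $63.26 + $3,808.35 = $3,871.61

$3,871.61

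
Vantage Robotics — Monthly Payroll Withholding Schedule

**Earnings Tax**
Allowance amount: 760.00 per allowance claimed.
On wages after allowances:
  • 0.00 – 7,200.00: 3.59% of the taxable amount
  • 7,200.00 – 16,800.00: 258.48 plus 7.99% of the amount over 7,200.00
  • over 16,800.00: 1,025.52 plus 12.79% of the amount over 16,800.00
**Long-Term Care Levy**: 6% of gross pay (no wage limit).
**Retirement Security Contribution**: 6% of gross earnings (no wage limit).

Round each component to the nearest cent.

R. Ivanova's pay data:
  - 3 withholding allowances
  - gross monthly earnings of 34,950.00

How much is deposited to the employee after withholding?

Earnings Tax: taxable = 34,950.00 − 3×760.00 = 32,670.00
  1,025.52 + 12.79% × (32,670.00 − 16,800.00) = 1,025.52 + 12.79% × 15,870.00 = 3,055.29
Long-Term Care Levy: 6% × 34,950.00 = 2,097.00
Retirement Security Contribution: 6% × 34,950.00 = 2,097.00
Total withheld: 3,055.29 + 2,097.00 + 2,097.00 = 7,249.29
Net pay: 34,950.00 − 7,249.29 = 27,700.71

27,700.71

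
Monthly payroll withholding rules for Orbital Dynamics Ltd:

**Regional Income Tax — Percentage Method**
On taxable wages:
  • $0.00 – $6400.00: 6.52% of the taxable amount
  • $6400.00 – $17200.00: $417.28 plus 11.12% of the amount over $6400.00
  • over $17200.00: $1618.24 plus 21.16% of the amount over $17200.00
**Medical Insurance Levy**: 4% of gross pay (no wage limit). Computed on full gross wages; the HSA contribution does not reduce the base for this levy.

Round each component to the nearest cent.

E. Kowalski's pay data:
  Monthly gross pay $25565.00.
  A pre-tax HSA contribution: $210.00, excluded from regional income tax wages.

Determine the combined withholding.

Regional Income Tax: taxable = $25565.00 − $210.00 = $25355.00
  $1618.24 + 21.16% × ($25355.00 − $17200.00) = $1618.24 + 21.16% × $8155.00 = $3343.84
Medical Insurance Levy: 4% × $25565.00 = $1022.60
Total: $3343.84 + $1022.60 = $4366.44

$4366.44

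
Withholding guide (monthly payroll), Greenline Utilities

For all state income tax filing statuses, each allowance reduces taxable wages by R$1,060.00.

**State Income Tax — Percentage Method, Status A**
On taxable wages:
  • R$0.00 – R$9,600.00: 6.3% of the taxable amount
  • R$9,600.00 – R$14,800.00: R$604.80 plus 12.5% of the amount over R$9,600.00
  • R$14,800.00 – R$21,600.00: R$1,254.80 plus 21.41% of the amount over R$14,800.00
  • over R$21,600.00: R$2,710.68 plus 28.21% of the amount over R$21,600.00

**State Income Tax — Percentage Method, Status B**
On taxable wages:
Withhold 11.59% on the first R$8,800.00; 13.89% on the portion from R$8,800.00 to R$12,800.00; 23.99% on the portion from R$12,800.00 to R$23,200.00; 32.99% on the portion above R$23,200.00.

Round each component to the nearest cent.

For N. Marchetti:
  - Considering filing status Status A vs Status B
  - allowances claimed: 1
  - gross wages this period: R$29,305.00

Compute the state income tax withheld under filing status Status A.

State Income Tax (Status A): taxable = R$29,305.00 − 1×R$1,060.00 = R$28,245.00
  R$2,710.68 + 28.21% × (R$28,245.00 − R$21,600.00) = R$2,710.68 + 28.21% × R$6,645.00 = R$4,585.23

R$4,585.23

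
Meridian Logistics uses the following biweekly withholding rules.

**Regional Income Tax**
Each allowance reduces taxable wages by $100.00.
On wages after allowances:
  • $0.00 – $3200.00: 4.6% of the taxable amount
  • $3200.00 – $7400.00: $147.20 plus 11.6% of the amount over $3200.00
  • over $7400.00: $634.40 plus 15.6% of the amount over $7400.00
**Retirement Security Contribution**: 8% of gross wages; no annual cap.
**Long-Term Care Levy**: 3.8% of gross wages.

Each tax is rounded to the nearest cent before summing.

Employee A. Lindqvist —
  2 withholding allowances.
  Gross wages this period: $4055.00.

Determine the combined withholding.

Regional Income Tax: taxable = $4055.00 − 2×$100.00 = $3855.00
  $147.20 + 11.6% × ($3855.00 − $3200.00) = $147.20 + 11.6% × $655.00 = $223.18
Retirement Security Contribution: 8% × $4055.00 = $324.40
Long-Term Care Levy: 3.8% × $4055.00 = $154.09
Total: $223.18 + $324.40 + $154.09 = $701.67

$701.67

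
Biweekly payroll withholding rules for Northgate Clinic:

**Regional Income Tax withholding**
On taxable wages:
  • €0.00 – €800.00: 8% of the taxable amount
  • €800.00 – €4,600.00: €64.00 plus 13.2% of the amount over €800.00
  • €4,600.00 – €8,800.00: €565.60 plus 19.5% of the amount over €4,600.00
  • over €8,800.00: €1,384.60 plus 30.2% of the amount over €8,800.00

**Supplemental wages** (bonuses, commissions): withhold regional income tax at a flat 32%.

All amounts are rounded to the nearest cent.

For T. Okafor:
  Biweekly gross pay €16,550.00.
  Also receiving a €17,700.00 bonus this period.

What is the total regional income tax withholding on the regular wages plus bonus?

€9,389.10

Regional Income Tax: taxable = €16,550.00
  €1,384.60 + 30.2% × (€16,550.00 − €8,800.00) = €1,384.60 + 30.2% × €7,750.00 = €3,725.10
Supplemental (32% flat on bonus): 32% × €17,700.00 = €5,664.00
Total regional income tax: €3,725.10 + €5,664.00 = €9,389.10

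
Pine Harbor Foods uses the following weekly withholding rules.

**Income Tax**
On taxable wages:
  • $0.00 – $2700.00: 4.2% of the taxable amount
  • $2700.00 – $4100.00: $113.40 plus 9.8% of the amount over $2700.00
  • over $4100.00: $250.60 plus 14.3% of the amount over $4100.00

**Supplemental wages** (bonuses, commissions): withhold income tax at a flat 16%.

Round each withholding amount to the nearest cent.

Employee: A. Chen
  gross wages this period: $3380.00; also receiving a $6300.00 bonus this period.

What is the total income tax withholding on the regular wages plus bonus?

$1188.04

Income Tax: taxable = $3380.00
  $113.40 + 9.8% × ($3380.00 − $2700.00) = $113.40 + 9.8% × $680.00 = $180.04
Supplemental (16% flat on bonus): 16% × $6300.00 = $1008.00
Total income tax: $180.04 + $1008.00 = $1188.04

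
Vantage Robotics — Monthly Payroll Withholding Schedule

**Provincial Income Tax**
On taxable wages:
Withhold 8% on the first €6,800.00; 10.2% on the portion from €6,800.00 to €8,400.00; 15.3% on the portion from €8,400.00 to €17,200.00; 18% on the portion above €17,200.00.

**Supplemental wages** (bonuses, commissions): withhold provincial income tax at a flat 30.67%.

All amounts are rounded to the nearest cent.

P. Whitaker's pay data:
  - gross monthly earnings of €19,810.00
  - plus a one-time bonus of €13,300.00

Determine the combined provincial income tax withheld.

€6,602.51

Provincial Income Tax: taxable = €19,810.00
  €2,053.60 + 18% × (€19,810.00 − €17,200.00) = €2,053.60 + 18% × €2,610.00 = €2,523.40
Supplemental (30.67% flat on bonus): 30.67% × €13,300.00 = €4,079.11
Total provincial income tax: €2,523.40 + €4,079.11 = €6,602.51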